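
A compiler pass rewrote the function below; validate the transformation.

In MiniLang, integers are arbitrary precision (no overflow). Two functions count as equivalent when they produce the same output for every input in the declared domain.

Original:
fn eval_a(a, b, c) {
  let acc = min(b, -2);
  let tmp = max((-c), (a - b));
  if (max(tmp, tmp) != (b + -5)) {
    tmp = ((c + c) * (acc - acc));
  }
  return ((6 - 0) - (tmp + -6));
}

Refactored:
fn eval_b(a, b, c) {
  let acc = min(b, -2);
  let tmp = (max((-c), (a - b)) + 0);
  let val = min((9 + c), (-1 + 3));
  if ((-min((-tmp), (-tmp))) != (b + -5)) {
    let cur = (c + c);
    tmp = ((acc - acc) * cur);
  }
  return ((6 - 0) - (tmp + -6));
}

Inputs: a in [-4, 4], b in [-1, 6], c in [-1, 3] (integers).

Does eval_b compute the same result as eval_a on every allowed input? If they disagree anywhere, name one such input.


This is a faithful refactor — local variable names differ; also constant usage differs; also statement counts differ; also arithmetic usage differs; also min/max/abs usage differs, but the computed results match everywhere.
One worked example (a=3, b=1, c=2) — eval_a: acc becomes -2; next tmp becomes 2; next (max(tmp, tmp) != (b + -5)) evaluates to true; next tmp becomes 0; next final value 12; eval_b: acc becomes -2; next tmp becomes 2; next val becomes 2; next ((-min((-tmp), (-tmp))) != (b + -5)) evaluates to true; next cur becomes 4; next tmp becomes 0; next final value 12; agreement on 12.
Checked all 360 inputs in the declared domain: the outputs agree on every one.
verdict: equivalent


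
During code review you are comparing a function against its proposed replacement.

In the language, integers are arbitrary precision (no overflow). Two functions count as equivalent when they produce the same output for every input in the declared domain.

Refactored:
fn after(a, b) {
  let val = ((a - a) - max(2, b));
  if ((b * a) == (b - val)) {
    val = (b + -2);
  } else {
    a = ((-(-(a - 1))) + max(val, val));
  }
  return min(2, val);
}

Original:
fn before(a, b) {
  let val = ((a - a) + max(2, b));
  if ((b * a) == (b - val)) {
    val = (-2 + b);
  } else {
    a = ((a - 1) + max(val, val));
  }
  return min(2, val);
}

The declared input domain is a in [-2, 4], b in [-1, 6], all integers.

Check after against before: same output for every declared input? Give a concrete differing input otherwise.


At a=-2, b=-1: before gives 2, after gives -2.
verdict: not equivalent; witness: a=-2, b=-1


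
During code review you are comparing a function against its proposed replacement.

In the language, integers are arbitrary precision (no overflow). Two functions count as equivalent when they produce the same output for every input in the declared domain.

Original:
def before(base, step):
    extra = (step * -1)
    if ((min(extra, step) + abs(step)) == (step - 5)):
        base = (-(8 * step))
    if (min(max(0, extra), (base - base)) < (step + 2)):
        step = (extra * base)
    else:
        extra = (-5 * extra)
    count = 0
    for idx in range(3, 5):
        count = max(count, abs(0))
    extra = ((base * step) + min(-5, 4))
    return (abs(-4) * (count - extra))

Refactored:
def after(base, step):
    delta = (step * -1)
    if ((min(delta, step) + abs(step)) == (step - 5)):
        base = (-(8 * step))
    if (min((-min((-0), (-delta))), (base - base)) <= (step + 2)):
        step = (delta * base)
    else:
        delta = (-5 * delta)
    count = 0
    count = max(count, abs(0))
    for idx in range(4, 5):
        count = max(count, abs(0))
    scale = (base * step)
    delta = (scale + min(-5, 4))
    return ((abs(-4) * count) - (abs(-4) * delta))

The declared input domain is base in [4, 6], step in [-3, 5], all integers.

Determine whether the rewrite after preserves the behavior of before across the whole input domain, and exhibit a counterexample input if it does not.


These are not equivalent — on base=4, step=-2 the outputs split (52 vs -108).
before: extra=2, then ((min(extra, step) + abs(step)) == (step - 5)) is false, then (min(max(0, extra), (base - base)) < (step + 2)) is false, then extra=-10, then count=0, then (idx=3), then count=0, then (idx=4), then count=0, then extra=-13, then returns 52
after: delta=2, then ((min(delta, step) + abs(step)) == (step - 5)) is false, then (min((-min((-0), (-delta))), (base - base)) <= (step + 2)) is true, then step=8, then count=0, then count=0, then (idx=4), then count=0, then scale=32, then delta=27, then returns -108
verdict: not equivalent; witness: base=4, step=-2


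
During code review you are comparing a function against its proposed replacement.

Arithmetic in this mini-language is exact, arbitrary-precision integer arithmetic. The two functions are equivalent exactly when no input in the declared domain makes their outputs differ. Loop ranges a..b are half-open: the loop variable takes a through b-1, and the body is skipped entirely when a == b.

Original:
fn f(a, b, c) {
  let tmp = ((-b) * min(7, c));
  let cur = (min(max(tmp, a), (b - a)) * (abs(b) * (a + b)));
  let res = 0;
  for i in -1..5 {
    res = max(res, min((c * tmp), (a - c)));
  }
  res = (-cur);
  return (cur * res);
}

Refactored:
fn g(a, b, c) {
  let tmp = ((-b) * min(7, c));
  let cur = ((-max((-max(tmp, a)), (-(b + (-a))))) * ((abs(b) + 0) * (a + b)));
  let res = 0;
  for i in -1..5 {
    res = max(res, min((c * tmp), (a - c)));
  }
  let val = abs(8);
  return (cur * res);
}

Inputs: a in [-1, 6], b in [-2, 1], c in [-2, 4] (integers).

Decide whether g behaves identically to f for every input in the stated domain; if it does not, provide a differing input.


At a=-1, b=-2, c=-2: f gives -36, g gives 6.
verdict: not equivalent; witness: a=-1, b=-2, c=-2


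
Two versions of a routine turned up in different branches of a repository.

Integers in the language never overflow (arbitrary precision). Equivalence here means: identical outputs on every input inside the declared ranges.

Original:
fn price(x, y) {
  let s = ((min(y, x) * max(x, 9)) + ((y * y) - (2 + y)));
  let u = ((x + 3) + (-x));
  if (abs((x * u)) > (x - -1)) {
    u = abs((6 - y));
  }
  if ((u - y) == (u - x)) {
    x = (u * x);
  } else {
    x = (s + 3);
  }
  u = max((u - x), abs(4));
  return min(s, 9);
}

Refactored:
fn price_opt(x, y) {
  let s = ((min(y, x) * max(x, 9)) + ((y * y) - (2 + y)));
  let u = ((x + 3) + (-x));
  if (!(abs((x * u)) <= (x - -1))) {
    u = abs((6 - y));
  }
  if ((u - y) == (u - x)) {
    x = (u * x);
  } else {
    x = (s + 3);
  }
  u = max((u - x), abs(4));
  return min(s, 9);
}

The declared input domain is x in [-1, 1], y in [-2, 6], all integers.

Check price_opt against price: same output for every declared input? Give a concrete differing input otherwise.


Differences: comparison usage differs, plus boolean connective usage differs — yet all 27 inputs agree.
verdict: equivalent


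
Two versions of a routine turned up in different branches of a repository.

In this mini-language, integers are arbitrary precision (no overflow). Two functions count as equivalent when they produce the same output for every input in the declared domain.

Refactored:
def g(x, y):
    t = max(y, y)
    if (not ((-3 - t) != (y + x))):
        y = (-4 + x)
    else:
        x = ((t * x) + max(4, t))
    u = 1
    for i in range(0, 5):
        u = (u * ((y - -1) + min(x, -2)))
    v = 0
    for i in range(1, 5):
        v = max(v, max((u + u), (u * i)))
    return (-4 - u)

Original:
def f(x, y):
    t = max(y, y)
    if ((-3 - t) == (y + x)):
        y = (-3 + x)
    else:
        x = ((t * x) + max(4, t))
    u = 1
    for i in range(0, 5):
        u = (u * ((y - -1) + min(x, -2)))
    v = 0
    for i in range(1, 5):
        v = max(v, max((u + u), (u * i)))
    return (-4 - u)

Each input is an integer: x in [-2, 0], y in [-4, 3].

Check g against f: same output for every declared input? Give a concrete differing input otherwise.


Evaluate both at x=-1, y=-1.
f: t becomes -1; next ((-3 - t) == (y + x)) evaluates to true; next y becomes -4; next u becomes 1; next at i=0:; next u becomes -5; next at i=1:; next u becomes 25; next at i=2:; next u becomes -125; next at i=3:; next u becomes 625; next at i=4:; next u becomes -3125; next v becomes 0; next at i=1:; next v becomes 0; next at i=2:; next v becomes 0; next at i=3:; next v becomes 0; next at i=4:; next v becomes 0; next final value 3121
g: t becomes -1; next (not ((-3 - t) != (y + x))) evaluates to true; next y becomes -5; next u becomes 1; next at i=0:; next u becomes -6; next at i=1:; next u becomes 36; next at i=2:; next u becomes -216; next at i=3:; next u becomes 1296; next at i=4:; next u becomes -7776; next v becomes 0; next at i=1:; next v becomes 0; next at i=2:; next v becomes 0; next at i=3:; next v becomes 0; next at i=4:; next v becomes 0; next final value 7772
3121 and 7772 differ, so these are not the same function on this domain.
verdict: not equivalent; witness: x=-1, y=-1


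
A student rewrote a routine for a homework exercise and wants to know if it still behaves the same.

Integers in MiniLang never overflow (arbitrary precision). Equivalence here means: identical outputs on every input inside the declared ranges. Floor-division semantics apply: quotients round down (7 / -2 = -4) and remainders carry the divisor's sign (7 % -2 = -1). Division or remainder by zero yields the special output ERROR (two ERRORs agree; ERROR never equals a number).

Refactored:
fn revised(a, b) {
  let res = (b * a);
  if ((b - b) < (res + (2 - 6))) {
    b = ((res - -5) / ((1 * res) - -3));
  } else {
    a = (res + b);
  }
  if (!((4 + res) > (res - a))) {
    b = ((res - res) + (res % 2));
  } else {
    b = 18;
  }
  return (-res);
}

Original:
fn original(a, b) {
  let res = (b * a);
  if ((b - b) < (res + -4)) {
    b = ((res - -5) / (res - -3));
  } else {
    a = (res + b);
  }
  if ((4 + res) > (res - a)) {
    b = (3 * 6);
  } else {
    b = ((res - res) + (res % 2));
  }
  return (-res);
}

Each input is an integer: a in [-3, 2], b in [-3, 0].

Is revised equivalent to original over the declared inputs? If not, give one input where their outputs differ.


The two are interchangeable: constant usage differs, and boolean connective usage differs, and arithmetic usage differs, and every declared input agrees.
Spot check at a=-1, b=-1 — original: res = 1; ((b - b) < (res + -4)) -> false; a = 0; ((4 + res) > (res - a)) -> true; b = 18; return -1. revised: res = 1; ((b - b) < (res + (2 - 6))) -> false; a = 0; (!((4 + res) > (res - a))) -> false; b = 18; return -1. Both give -1.
An exhaustive pass over the 24 declared inputs shows identical outputs.
verdict: equivalent


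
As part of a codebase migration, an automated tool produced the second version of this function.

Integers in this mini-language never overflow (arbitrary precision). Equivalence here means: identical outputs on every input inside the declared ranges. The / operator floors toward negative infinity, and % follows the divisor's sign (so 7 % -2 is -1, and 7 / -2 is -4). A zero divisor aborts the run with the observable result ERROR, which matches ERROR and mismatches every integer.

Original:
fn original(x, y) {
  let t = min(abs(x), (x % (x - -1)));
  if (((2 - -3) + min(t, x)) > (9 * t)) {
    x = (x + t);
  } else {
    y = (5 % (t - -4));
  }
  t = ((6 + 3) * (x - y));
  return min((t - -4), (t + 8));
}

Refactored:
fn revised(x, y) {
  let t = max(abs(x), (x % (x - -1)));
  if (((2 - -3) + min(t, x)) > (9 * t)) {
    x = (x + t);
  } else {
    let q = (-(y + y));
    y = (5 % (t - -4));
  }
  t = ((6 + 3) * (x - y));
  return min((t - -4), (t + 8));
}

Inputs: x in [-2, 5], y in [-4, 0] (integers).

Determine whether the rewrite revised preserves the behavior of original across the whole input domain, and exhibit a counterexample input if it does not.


Try x=-2, y=-4.
original: t = 0; (((2 - -3) + min(t, x)) > (9 * t)) -> true; x = -2; t = 18; return 22
revised: t = 2; (((2 - -3) + min(t, x)) > (9 * t)) -> false; q = 8; y = 5; t = -63; return -59
22 vs -59 — the two versions disagree here.
verdict: not equivalent; witness: x=-2, y=-4


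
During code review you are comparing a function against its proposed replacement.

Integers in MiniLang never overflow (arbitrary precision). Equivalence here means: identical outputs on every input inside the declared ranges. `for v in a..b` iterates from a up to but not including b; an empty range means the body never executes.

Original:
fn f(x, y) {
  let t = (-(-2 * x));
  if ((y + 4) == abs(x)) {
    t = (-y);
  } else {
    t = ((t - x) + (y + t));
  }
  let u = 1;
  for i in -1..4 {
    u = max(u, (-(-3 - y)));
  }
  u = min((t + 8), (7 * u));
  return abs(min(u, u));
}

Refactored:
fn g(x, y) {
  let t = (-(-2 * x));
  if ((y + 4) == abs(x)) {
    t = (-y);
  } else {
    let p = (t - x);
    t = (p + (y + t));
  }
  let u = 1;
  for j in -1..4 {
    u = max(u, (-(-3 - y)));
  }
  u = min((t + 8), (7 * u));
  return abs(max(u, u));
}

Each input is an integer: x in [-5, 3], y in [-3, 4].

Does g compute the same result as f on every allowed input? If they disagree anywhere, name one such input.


Equivalent. The one real change (`min(u, u)` became `max(u, u)`) has no effect anywhere in the declared ranges.
An exhaustive pass over the 72 declared inputs shows identical outputs.
Spot check at x=2, y=0 — f: t=4, then ((y + 4) == abs(x)) is false, then t=6, then u=1, then (i=-1), then u=3, then (i=0), then u=3, then (i=1), then u=3, then (i=2), then u=3, then (i=3), then u=3, then u=14, then returns 14. g: t=4, then ((y + 4) == abs(x)) is false, then p=2, then t=6, then u=1, then (j=-1), then u=3, then (j=0), then u=3, then (j=1), then u=3, then (j=2), then u=3, then (j=3), then u=3, then u=14, then returns 14. Both give 14.
verdict: equivalent


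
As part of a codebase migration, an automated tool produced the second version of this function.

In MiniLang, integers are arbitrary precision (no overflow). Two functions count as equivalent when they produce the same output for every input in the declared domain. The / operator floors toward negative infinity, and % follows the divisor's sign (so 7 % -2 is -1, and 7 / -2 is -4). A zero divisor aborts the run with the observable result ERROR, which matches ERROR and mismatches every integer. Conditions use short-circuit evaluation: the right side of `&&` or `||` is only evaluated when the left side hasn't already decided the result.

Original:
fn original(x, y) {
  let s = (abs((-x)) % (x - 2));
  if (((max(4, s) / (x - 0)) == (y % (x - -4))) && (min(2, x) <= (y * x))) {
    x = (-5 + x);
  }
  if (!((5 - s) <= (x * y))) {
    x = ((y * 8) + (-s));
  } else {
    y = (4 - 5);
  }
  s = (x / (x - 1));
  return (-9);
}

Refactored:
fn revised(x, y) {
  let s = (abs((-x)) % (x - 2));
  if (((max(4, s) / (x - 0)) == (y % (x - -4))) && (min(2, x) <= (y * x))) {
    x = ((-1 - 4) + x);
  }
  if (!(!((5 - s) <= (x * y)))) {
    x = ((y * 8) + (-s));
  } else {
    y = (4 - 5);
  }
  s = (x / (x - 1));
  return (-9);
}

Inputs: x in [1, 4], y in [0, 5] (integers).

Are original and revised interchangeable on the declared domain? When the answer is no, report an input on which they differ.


Not equivalent: x=1, y=0 separates them (-9 vs ERROR).
original: s = 0; (((max(4, s) / (x - 0)) == (y % (x - -4))) && (min(2, x) <= (y * x))) -> false; (!((5 - s) <= (x * y))) -> true; x = 0; s = 0; return -9
revised: s = 0; (((max(4, s) / (x - 0)) == (y % (x - -4))) && (min(2, x) <= (y * x))) -> false; (!(!((5 - s) <= (x * y)))) -> false; y = -1; division by zero -> ERROR
verdict: not equivalent; witness: x=1, y=0


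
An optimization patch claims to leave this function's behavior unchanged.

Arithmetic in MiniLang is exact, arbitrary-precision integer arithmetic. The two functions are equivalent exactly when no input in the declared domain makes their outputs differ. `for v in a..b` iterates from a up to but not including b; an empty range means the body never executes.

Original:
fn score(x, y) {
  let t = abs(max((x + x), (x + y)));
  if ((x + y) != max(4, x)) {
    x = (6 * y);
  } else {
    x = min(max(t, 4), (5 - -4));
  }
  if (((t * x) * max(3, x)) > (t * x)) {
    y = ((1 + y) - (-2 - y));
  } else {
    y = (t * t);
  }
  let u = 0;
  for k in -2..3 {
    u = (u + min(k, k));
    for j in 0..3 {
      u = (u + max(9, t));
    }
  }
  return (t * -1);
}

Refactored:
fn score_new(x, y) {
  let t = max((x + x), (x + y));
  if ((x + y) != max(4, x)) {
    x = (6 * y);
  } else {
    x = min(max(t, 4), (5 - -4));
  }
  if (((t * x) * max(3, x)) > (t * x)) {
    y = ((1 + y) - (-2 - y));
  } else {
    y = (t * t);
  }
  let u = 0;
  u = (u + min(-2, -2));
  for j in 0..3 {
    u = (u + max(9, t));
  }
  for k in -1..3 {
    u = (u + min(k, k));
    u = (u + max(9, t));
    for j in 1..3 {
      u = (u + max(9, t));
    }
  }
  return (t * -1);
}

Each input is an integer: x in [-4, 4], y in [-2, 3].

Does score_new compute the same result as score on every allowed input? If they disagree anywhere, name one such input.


These are not equivalent — on x=-4, y=-2 the outputs split (-6 vs 6).
score: t := 6 | ((x + y) != max(4, x)): true | x := -12 | (((t * x) * max(3, x)) > (t * x)): false | y := 36 | u := 0 | iter k=-2: | u := -2 | iter j=0: | u := 7 | iter j=1: | u := 16 | iter j=2: | u := 25 | iter k=-1: | u := 24 | iter j=0: | u := 33 | iter j=1: | u := 42 | iter j=2: | u := 51 | iter k=0: | u := 51 | iter j=0: | u := 60 | iter j=1: | u := 69 | iter j=2: | u := 78 | iter k=1: | u := 79 | iter j=0: | u := 88 | iter j=1: | u := 97 | iter j=2: | u := 106 | iter k=2: | u := 108 | iter j=0: | u := 117 | iter j=1: | u := 126 | iter j=2: | u := 135 | result -6
score_new: t := -6 | ((x + y) != max(4, x)): true | x := -12 | (((t * x) * max(3, x)) > (t * x)): true | y := -1 | u := 0 | u := -2 | iter j=0: | u := 7 | iter j=1: | u := 16 | iter j=2: | u := 25 | iter k=-1: | u := 24 | u := 33 | iter j=1: | u := 42 | iter j=2: | u := 51 | iter k=0: | u := 51 | u := 60 | iter j=1: | u := 69 | iter j=2: | u := 78 | iter k=1: | u := 79 | u := 88 | iter j=1: | u := 97 | iter j=2: | u := 106 | iter k=2: | u := 108 | u := 117 | iter j=1: | u := 126 | iter j=2: | u := 135 | result 6
verdict: not equivalent; witness: x=-4, y=-2


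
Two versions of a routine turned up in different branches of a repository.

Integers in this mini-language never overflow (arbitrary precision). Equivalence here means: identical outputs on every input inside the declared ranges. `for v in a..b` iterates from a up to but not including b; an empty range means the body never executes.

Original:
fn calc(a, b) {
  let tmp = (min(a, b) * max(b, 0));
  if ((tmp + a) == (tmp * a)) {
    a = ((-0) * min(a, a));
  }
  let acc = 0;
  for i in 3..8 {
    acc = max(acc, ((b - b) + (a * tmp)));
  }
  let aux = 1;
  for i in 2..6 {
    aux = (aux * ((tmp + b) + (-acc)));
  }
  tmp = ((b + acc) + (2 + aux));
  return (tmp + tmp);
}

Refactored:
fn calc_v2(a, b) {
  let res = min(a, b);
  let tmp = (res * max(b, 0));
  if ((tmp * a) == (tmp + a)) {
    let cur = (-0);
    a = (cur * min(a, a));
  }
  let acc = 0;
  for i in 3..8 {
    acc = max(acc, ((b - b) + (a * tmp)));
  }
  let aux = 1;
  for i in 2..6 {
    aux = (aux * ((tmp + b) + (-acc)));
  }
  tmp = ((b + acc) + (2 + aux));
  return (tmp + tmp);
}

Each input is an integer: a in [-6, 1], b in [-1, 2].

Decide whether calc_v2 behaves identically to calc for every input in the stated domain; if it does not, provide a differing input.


Although local variable names differ; and statement counts differ, 32/32 inputs agree.
verdict: equivalent


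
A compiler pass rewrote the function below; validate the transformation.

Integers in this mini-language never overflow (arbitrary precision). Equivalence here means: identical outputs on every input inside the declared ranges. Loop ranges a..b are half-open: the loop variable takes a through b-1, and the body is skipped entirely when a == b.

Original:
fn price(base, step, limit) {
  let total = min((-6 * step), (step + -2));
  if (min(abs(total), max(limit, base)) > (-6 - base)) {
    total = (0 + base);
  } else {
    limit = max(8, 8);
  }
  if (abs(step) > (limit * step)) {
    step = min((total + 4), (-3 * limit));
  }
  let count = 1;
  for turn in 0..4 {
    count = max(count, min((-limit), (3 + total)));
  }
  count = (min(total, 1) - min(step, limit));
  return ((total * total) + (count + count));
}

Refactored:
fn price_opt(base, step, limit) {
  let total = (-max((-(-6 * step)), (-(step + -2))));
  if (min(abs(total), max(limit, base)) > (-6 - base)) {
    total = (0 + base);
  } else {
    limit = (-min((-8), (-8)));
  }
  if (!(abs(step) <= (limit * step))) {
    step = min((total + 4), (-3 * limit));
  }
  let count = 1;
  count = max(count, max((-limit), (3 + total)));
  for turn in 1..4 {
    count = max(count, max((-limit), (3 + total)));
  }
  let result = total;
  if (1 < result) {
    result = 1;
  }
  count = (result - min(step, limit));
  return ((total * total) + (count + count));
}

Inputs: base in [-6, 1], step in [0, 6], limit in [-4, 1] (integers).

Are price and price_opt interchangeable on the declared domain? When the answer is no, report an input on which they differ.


Equivalent. The edit looks behavioral (`min((-limit), (3 + total))` became `max((-limit), (3 + total))`), but over these ranges it never changes the outcome.
Sweeping the whole domain (336 inputs) finds no disagreement.
Spot check at base=-3, step=4, limit=0 — price: total=-24, then (min(abs(total), max(limit, base)) > (-6 - base)) is true, then total=-3, then (abs(step) > (limit * step)) is true, then step=0, then count=1, then (turn=0), then count=1, then (turn=1), then count=1, then (turn=2), then count=1, then (turn=3), then count=1, then count=-3, then returns 3. price_opt: total=-24, then (min(abs(total), max(limit, base)) > (-6 - base)) is true, then total=-3, then (!(abs(step) <= (limit * step))) is true, then step=0, then count=1, then count=1, then (turn=1), then count=1, then (turn=2), then count=1, then (turn=3), then count=1, then result=-3, then (1 < result) is false, then count=-3, then returns 3. Both give 3.
verdict: equivalent


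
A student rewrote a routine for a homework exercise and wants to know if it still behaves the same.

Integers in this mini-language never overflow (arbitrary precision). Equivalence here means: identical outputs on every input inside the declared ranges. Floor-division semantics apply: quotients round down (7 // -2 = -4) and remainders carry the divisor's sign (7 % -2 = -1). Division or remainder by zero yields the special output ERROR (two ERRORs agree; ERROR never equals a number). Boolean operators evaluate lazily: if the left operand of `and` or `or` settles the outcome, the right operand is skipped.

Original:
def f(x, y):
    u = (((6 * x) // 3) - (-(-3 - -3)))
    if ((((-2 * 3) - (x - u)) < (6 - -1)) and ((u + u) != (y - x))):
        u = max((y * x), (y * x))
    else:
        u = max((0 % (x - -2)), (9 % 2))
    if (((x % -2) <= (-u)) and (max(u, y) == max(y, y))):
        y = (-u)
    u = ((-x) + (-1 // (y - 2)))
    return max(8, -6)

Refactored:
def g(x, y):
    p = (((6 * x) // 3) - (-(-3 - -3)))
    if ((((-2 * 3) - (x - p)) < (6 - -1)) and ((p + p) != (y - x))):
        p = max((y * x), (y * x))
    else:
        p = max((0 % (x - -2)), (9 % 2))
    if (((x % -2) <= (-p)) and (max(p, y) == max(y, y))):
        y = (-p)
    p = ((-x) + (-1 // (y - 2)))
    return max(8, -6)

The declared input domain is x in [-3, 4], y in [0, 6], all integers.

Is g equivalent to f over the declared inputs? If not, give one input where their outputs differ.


Changes here: local variable names differ; the full 56-point sweep finds no disagreement.
verdict: equivalent


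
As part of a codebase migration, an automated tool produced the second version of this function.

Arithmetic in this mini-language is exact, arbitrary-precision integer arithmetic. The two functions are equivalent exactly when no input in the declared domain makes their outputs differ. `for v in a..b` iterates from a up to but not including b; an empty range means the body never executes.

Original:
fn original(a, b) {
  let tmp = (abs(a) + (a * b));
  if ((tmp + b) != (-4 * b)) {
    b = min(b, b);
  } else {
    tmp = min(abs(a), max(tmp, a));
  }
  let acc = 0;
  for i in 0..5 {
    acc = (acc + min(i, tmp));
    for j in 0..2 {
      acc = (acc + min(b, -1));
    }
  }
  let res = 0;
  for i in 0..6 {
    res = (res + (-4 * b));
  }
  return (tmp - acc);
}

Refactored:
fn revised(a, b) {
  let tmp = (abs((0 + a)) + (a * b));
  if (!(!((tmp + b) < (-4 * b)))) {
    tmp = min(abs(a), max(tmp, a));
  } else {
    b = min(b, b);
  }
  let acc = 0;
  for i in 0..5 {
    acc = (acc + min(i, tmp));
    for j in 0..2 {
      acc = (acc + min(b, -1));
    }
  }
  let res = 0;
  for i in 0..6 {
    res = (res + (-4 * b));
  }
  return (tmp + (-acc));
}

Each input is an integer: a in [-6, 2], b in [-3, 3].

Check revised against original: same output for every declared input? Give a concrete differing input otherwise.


There is a counterexample at a=-3, b=-3: 32 on one side, 24 on the other.
original: tmp=12, then ((tmp + b) != (-4 * b)) is true, then b=-3, then acc=0, then (i=0), then acc=0, then (j=0), then acc=-3, then (j=1), then acc=-6, then (i=1), then acc=-5, then (j=0), then acc=-8, then (j=1), then acc=-11, then (i=2), then acc=-9, then (j=0), then acc=-12, then (j=1), then acc=-15, then (i=3), then acc=-12, then (j=0), then acc=-15, then (j=1), then acc=-18, then (i=4), then acc=-14, then (j=0), then acc=-17, then (j=1), then acc=-20, then res=0, then (i=0), then res=12, then (i=1), then res=24, then (i=2), then res=36, then (i=3), then res=48, then (i=4), then res=60, then (i=5), then res=72, then returns 32
revised: tmp=12, then (!(!((tmp + b) < (-4 * b)))) is true, then tmp=3, then acc=0, then (i=0), then acc=0, then (j=0), then acc=-3, then (j=1), then acc=-6, then (i=1), then acc=-5, then (j=0), then acc=-8, then (j=1), then acc=-11, then (i=2), then acc=-9, then (j=0), then acc=-12, then (j=1), then acc=-15, then (i=3), then acc=-12, then (j=0), then acc=-15, then (j=1), then acc=-18, then (i=4), then acc=-15, then (j=0), then acc=-18, then (j=1), then acc=-21, then res=0, then (i=0), then res=12, then (i=1), then res=24, then (i=2), then res=36, then (i=3), then res=48, then (i=4), then res=60, then (i=5), then res=72, then returns 24
verdict: not equivalent; witness: a=-3, b=-3


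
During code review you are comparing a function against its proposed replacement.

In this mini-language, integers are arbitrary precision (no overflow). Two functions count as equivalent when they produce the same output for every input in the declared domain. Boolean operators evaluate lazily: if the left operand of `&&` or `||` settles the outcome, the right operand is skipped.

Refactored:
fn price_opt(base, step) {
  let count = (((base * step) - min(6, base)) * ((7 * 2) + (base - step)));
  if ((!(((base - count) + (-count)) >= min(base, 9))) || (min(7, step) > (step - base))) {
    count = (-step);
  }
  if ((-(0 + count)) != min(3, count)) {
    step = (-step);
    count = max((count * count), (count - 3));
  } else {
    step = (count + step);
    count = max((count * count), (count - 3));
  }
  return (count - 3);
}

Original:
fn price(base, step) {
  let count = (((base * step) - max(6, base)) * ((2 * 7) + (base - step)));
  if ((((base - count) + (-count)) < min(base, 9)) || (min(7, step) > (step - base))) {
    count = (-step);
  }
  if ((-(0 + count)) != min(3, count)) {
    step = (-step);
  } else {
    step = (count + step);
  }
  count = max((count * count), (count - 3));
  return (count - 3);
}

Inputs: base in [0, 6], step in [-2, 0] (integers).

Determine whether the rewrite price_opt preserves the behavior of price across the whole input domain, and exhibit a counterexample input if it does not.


Try base=0, step=-2.
price: count := -96 | ((((base - count) + (-count)) < min(base, 9)) || (min(7, step) > (step - base))): false | ((-(0 + count)) != min(3, count)): true | step := 2 | count := 9216 | result 9213
price_opt: count := 0 | ((!(((base - count) + (-count)) >= min(base, 9))) || (min(7, step) > (step - base))): false | ((-(0 + count)) != min(3, count)): false | step := -2 | count := 0 | result -3
9213 vs -3 — the two versions disagree here.
verdict: not equivalent; witness: base=0, step=-2


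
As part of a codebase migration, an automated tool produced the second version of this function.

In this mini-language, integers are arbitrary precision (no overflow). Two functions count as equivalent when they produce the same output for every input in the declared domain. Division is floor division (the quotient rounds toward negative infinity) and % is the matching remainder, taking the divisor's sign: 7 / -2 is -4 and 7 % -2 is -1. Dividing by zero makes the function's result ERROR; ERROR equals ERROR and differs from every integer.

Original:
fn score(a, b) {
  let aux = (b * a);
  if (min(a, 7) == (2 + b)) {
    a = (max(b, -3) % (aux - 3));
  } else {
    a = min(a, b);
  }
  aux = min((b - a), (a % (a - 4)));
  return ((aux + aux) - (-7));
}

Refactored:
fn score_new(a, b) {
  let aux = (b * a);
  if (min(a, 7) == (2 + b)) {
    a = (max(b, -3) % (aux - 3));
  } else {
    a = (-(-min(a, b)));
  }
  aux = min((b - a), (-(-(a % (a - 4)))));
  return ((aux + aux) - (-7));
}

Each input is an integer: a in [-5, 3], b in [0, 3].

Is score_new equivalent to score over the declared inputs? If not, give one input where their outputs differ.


The two are interchangeable: same computation, different form, and every declared input agrees.
Tracing a=-4, b=3: score: aux becomes -12; next (min(a, 7) == (2 + b)) evaluates to false; next a becomes -4; next aux becomes -4; next final value -1 | score_new: aux becomes -12; next (min(a, 7) == (2 + b)) evaluates to false; next a becomes -4; next aux becomes -4; next final value -1 — matching result -1.
Across all 36 domain points the two functions coincide.
verdict: equivalent


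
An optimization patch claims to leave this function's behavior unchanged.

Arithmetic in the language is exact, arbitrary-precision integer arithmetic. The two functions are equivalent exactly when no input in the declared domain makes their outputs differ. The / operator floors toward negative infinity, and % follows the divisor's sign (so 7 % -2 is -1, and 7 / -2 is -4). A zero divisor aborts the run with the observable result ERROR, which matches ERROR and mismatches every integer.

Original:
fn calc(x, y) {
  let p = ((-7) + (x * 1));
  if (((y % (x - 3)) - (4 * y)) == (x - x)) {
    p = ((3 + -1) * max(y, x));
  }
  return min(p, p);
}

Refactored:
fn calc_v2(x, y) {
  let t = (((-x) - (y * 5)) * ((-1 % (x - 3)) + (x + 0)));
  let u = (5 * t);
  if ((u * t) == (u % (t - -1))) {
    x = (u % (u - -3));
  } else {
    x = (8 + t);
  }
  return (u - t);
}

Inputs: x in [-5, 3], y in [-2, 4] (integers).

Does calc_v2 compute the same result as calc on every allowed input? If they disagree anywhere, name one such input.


Input x=-5, y=-2: -12 from calc versus -360 from calc_v2.
verdict: not equivalent; witness: x=-5, y=-2


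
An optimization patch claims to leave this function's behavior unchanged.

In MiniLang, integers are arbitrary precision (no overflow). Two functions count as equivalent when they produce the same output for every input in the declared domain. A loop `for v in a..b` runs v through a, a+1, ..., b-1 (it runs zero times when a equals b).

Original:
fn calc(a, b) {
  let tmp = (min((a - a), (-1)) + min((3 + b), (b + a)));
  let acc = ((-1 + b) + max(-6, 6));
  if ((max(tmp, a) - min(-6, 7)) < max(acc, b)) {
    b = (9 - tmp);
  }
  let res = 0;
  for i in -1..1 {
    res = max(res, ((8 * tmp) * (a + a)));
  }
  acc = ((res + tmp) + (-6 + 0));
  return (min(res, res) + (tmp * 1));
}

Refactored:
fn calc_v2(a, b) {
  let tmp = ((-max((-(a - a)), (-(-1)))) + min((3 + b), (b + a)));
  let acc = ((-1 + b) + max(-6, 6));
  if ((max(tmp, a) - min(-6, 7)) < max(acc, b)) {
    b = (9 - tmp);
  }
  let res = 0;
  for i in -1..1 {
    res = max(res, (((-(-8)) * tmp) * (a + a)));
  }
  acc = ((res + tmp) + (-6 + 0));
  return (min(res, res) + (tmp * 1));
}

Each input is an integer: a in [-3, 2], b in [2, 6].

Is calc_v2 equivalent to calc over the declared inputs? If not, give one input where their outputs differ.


Comparing the listings, the differences include: min/max/abs usage differs.
One worked example (a=-1, b=2) — calc: tmp = 0; acc = 7; ((max(tmp, a) - min(-6, 7)) < max(acc, b)) -> true; b = 9; res = 0; [i=-1]; res = 0; [i=0]; res = 0; acc = -6; return 0; calc_v2: tmp = 0; acc = 7; ((max(tmp, a) - min(-6, 7)) < max(acc, b)) -> true; b = 9; res = 0; [i=-1]; res = 0; [i=0]; res = 0; acc = -6; return 0; agreement on 0.
An exhaustive pass over the 30 declared inputs shows identical outputs.
verdict: equivalent


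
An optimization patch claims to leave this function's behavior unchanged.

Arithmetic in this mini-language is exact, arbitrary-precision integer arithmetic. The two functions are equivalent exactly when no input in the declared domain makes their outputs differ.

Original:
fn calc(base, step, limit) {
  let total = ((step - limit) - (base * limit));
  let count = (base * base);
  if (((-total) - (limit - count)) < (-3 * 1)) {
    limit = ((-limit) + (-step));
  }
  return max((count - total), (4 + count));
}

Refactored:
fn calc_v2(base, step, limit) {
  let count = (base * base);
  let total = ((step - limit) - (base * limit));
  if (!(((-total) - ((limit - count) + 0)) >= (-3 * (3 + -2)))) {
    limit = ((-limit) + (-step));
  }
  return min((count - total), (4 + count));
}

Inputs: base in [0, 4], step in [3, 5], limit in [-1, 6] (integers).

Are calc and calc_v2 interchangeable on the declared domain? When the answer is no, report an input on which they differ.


Evaluate both at base=0, step=3, limit=-1.
calc: total = 4; count = 0; (((-total) - (limit - count)) < (-3 * 1)) -> false; return 4
calc_v2: count = 0; total = 4; (!(((-total) - ((limit - count) + 0)) >= (-3 * (3 + -2)))) -> false; return -4
4 against -4: the behavior changed.
verdict: not equivalent; witness: base=0, step=3, limit=-1


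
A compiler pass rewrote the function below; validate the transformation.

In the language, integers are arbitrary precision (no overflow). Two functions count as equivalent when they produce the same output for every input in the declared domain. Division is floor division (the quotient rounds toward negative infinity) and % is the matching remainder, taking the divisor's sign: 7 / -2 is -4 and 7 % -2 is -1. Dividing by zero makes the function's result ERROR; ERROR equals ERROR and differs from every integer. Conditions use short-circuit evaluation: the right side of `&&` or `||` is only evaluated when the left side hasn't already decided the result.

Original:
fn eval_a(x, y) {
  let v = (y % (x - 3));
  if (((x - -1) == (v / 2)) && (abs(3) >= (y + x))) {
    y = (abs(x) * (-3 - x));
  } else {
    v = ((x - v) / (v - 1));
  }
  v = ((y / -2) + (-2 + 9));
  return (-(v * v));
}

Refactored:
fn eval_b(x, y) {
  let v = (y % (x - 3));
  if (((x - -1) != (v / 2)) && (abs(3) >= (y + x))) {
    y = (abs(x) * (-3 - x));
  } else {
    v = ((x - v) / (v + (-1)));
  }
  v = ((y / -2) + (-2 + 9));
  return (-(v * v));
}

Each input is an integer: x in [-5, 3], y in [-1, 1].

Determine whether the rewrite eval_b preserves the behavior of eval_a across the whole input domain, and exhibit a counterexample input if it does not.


These are not equivalent — on x=-5, y=-1 the outputs split (-49 vs -4).
eval_a: v becomes -1; next (((x - -1) == (v / 2)) && (abs(3) >= (y + x))) evaluates to false; next v becomes 2; next v becomes 7; next final value -49
eval_b: v becomes -1; next (((x - -1) != (v / 2)) && (abs(3) >= (y + x))) evaluates to true; next y becomes 10; next v becomes 2; next final value -4
verdict: not equivalent; witness: x=-5, y=-1


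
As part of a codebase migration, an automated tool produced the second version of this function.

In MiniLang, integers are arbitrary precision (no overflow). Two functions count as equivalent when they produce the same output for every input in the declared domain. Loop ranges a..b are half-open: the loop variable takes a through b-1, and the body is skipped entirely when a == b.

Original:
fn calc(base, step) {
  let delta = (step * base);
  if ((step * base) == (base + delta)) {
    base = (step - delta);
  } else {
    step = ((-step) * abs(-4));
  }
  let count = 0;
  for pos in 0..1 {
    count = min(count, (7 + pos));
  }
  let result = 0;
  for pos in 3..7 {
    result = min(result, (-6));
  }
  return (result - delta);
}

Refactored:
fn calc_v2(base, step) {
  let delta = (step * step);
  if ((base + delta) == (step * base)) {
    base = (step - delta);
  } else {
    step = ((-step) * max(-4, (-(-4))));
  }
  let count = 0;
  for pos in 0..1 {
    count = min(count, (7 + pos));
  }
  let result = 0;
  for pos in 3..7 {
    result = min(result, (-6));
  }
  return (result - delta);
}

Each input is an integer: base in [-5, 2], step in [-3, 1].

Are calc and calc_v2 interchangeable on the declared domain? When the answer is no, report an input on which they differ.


At base=-5, step=-3: calc gives -21, calc_v2 gives -15.
verdict: not equivalent; witness: base=-5, step=-3


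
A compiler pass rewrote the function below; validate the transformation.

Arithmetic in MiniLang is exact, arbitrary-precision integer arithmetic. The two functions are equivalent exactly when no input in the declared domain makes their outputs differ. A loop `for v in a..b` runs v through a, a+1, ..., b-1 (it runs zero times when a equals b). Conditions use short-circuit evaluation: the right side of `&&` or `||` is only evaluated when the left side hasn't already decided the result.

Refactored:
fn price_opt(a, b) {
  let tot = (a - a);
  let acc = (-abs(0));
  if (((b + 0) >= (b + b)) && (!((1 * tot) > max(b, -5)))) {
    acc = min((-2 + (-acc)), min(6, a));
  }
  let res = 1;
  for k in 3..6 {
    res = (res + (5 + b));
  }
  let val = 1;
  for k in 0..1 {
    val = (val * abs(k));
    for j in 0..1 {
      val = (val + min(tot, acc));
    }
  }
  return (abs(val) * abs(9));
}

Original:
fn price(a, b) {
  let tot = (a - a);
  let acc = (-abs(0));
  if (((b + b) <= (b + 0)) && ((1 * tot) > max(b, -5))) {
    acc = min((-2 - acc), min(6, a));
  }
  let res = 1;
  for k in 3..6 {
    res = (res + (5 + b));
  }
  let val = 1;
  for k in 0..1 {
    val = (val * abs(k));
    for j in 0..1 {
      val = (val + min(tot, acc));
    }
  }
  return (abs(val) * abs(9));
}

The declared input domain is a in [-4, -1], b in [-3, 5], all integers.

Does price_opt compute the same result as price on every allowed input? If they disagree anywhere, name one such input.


Take a=-4, b=-3.
price: tot = 0; acc = 0; (((b + b) <= (b + 0)) && ((1 * tot) > max(b, -5))) -> true; acc = -4; res = 1; [k=3]; res = 3; [k=4]; res = 5; [k=5]; res = 7; val = 1; [k=0]; val = 0; [j=0]; val = -4; return 36
price_opt: tot = 0; acc = 0; (((b + 0) >= (b + b)) && (!((1 * tot) > max(b, -5)))) -> false; res = 1; [k=3]; res = 3; [k=4]; res = 5; [k=5]; res = 7; val = 1; [k=0]; val = 0; [j=0]; val = 0; return 0
36 and 0 differ, so these are not the same function on this domain.
verdict: not equivalent; witness: a=-4, b=-3


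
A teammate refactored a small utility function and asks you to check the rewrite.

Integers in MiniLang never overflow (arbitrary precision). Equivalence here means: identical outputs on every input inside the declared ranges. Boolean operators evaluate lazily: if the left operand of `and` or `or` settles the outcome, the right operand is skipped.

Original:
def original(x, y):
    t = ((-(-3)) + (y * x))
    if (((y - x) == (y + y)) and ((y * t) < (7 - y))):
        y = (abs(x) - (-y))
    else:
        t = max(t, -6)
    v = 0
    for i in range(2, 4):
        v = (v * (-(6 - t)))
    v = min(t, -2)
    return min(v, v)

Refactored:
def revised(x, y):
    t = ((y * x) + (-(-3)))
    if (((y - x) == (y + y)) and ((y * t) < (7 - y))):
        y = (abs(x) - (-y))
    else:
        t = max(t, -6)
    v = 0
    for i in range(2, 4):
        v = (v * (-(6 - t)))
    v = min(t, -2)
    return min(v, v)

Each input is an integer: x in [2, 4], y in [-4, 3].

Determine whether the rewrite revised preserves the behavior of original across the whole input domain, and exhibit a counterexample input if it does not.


The two versions differ — the changes include same computation, different form.
As a probe, take x=4, y=-1: original runs t := -1 | (((y - x) == (y + y)) and ((y * t) < (7 - y))): false | t := -1 | v := 0 | iter i=2: | v := 0 | iter i=3: | v := 0 | v := -2 | result -2; revised runs t := -1 | (((y - x) == (y + y)) and ((y * t) < (7 - y))): false | t := -1 | v := 0 | iter i=2: | v := 0 | iter i=3: | v := 0 | v := -2 | result -2; both end at -2.
An exhaustive pass over the 24 declared inputs shows identical outputs.
verdict: equivalent
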